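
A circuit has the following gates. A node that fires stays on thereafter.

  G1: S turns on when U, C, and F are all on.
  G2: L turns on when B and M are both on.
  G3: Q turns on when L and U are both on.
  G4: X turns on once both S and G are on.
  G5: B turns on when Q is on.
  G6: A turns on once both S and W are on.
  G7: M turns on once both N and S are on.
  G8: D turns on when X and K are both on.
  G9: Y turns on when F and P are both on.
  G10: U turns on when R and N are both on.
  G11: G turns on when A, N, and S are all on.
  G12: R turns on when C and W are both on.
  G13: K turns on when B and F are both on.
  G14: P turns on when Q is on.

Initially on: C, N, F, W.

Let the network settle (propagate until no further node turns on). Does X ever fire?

G12: C and W on → R on.
G10: R and N on → U on.
U, C, and F are on, so S turns on (G1).
G6: S and W on → A on.
A, N, and S are on, so G turns on (G11).
G4: S and G on → X on.

Yes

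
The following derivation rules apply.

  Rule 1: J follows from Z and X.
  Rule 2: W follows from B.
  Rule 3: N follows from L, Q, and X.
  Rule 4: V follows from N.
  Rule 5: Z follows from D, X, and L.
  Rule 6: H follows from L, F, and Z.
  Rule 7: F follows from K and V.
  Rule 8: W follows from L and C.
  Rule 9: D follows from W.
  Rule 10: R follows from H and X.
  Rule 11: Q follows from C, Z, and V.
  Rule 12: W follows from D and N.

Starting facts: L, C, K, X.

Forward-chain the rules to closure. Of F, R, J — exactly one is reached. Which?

J

L and C hold, so W follows (Rule 8).
W holds, so D follows (Rule 9).
D, X, and L hold, so Z follows (Rule 5).
From Z and X, Rule 1 gives J.
R would need H and X (Rule 10), but H is never established. F would need K and V (Rule 7), but V is never established.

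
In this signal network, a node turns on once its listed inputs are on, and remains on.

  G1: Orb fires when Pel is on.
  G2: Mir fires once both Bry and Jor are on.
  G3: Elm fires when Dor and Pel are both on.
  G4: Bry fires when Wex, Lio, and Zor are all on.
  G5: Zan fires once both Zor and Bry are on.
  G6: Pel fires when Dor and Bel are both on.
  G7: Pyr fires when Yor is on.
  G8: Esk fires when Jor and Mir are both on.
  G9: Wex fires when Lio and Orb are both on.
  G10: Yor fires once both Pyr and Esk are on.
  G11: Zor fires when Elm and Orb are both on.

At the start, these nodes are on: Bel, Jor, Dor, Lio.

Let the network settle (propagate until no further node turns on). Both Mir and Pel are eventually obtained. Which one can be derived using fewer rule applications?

Pel: Dor and Bel are on, so Pel fires (G6). [1 rule application]
Mir: G6: Dor and Bel on → Pel on. G3: Dor and Pel on → Elm on. Pel is on, so Orb fires (G1). G11: Elm and Orb on → Zor on. G9: Lio and Orb on → Wex on. Wex, Lio, and Zor are on, so Bry fires (G4). Bry and Jor are on, so Mir fires (G2). [7 rule applications]
Pel needs fewer.

Pel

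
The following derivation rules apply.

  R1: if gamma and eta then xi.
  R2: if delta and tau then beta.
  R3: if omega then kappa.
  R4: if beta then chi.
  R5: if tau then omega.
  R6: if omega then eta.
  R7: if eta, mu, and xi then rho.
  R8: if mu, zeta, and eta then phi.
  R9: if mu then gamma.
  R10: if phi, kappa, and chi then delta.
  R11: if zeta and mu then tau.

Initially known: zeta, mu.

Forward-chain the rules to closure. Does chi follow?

chi would need beta (R4), but beta is never established.

No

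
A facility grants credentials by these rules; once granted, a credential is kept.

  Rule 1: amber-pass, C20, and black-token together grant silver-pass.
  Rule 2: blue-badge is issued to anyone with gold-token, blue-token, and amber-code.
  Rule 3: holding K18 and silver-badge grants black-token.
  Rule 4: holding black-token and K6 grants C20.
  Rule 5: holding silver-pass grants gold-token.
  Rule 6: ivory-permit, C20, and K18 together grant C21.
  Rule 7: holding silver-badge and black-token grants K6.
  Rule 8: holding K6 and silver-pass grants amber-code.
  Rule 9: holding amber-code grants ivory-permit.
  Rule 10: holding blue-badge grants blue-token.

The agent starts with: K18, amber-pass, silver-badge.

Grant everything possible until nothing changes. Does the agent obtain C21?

Holding K18 and silver-badge grants black-token (Rule 3).
Holding silver-badge and black-token grants K6 (Rule 7).
Holding black-token and K6 grants C20 (Rule 4).
Holding amber-pass, C20, and black-token grants silver-pass (Rule 1).
Holding K6 and silver-pass grants amber-code (Rule 8).
Holding amber-code grants ivory-permit (Rule 9).
Holding ivory-permit, C20, and K18 grants C21 (Rule 6).

Yes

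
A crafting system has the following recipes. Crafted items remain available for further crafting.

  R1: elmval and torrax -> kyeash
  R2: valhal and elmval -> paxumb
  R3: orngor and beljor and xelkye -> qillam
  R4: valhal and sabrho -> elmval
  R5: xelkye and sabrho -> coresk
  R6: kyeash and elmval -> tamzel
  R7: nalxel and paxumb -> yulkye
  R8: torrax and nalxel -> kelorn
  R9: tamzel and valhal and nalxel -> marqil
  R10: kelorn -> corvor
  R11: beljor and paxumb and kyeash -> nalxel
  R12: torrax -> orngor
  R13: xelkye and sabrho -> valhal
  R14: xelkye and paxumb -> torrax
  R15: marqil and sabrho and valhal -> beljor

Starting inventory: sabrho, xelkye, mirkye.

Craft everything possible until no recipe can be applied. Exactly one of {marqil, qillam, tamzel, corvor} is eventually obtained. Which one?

tamzel

Using R13, xelkye and sabrho make valhal.
valhal and sabrho -> elmval (R4).
valhal and elmval -> paxumb (R2).
xelkye and paxumb -> torrax (R14).
elmval and torrax -> kyeash (R1).
kyeash and elmval -> tamzel (R6).
marqil would need tamzel, valhal, and nalxel (R9), but nalxel is never obtained. qillam would need orngor, beljor, and xelkye (R3), but beljor is never obtained. corvor would need kelorn (R10), but kelorn is never obtained.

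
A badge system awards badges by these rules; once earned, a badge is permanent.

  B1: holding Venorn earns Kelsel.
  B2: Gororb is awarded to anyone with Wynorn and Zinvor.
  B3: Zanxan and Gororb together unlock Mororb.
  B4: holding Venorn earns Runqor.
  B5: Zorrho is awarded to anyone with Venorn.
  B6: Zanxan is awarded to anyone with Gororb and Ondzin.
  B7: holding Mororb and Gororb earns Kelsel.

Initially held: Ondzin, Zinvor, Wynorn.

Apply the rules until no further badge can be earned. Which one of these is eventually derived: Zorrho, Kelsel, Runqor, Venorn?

Kelsel

With Wynorn and Zinvor, Gororb is earned (B2).
With Gororb and Ondzin, Zanxan is earned (B6).
With Zanxan and Gororb, Mororb is earned (B3).
With Mororb and Gororb, Kelsel is earned (B7).
Runqor would need Venorn (B4), but Venorn is never earned. Zorrho would need Venorn (B5), but Venorn is never earned. No rule produces Venorn, and it is not given.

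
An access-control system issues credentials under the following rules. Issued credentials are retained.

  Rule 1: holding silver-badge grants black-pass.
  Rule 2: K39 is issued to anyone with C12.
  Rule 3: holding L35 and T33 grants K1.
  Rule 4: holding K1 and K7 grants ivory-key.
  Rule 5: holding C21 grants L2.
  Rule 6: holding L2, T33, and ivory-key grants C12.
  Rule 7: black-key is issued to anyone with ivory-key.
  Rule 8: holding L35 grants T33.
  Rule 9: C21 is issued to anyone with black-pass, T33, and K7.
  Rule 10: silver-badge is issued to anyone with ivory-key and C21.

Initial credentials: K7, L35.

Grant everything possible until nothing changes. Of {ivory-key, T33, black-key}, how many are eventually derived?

3

Holding L35 grants T33 (Rule 8).
Holding L35 and T33 grants K1 (Rule 3).
Holding K1 and K7 grants ivory-key (Rule 4).
Holding ivory-key grants black-key (Rule 7).
ivory-key: reached.
T33: reached.
black-key: reached.
All 3 are reached.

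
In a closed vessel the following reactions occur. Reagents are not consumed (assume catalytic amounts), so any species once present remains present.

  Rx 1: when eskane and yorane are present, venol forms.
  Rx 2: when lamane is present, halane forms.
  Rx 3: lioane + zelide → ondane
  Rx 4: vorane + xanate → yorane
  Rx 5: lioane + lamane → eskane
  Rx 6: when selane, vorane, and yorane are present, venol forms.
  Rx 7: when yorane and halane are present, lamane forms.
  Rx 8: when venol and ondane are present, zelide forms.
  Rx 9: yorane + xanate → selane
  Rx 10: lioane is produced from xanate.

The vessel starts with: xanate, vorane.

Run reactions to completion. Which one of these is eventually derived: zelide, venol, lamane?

venol

vorane and xanate present → yorane forms (Rx 4).
yorane and xanate present → selane forms (Rx 9).
selane, vorane, and yorane present → venol forms (Rx 6).
zelide would need venol and ondane (Rx 8), but ondane never forms. lamane would need yorane and halane (Rx 7), but halane never forms.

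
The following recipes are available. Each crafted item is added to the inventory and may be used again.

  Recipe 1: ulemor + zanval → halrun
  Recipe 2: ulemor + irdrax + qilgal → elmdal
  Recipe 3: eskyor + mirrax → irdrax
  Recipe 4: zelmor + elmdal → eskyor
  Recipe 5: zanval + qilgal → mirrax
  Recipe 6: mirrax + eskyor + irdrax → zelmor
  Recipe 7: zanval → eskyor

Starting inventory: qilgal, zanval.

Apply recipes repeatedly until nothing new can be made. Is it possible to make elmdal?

elmdal would need ulemor, irdrax, and qilgal (Recipe 2), but ulemor is never obtained.

No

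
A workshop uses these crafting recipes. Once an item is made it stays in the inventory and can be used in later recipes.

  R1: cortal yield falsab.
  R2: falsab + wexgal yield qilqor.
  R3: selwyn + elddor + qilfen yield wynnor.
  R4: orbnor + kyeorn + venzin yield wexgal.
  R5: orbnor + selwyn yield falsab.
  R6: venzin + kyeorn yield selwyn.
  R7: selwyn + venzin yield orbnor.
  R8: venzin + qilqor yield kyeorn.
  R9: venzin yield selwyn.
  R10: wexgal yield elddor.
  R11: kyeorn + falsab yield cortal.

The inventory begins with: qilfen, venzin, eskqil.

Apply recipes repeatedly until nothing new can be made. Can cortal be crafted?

No

cortal would need kyeorn and falsab (R11), but kyeorn is never obtained.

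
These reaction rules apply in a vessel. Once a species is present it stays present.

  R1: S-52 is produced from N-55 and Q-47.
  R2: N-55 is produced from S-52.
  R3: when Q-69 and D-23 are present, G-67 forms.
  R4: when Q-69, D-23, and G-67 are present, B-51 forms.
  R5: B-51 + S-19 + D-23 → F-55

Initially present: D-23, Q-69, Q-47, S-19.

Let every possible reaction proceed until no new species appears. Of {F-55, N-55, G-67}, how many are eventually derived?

Q-69 and D-23 present → G-67 forms (R3).
Q-69, D-23, and G-67 present → B-51 forms (R4).
B-51, S-19, and D-23 present → F-55 forms (R5).
F-55: reached.
N-55 would need S-52 (R2), but S-52 never forms.
G-67: reached.
Reached: F-55 and G-67 — 2 of the 3.

2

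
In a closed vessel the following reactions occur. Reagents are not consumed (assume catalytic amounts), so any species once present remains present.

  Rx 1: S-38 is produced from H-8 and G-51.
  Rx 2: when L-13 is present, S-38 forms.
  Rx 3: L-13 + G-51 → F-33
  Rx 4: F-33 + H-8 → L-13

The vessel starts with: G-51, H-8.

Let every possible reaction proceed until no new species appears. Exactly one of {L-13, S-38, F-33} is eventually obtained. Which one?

H-8 and G-51 present → S-38 forms (Rx 1).
L-13 would need F-33 and H-8 (Rx 4), but F-33 never forms. F-33 would need L-13 and G-51 (Rx 3), but L-13 never forms.

S-38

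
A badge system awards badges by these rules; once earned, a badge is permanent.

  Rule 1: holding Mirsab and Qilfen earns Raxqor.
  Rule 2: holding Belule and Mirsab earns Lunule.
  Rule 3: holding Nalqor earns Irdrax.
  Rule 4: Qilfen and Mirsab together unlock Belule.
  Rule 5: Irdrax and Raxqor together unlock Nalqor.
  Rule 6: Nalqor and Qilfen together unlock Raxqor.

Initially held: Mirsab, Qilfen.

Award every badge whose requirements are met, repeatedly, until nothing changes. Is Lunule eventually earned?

Yes

With Qilfen and Mirsab, Belule is earned (Rule 4).
With Belule and Mirsab, Lunule is earned (Rule 2).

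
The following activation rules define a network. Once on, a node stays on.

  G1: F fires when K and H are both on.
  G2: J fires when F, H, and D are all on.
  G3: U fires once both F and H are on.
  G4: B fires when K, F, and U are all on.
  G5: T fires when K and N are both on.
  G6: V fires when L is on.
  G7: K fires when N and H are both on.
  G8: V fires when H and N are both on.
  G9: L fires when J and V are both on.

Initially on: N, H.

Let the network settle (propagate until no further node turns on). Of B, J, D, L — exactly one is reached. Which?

G7: N and H on → K on.
K and H are on, so F fires (G1).
G3: F and H on → U on.
K, F, and U are on, so B fires (G4).
No rule produces D, and it is not given. L would need J and V (G9), but J never turns on. J would need F, H, and D (G2), but D never turns on.

B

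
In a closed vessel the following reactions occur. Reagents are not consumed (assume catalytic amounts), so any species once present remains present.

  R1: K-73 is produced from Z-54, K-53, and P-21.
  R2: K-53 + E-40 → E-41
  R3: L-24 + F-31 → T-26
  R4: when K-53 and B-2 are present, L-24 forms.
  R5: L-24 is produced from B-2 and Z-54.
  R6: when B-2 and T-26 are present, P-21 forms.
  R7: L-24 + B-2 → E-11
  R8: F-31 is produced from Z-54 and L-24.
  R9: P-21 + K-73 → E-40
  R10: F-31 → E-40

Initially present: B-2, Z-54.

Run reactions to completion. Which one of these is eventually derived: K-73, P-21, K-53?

B-2 and Z-54 present → L-24 forms (R5).
Z-54 and L-24 present → F-31 forms (R8).
L-24 and F-31 present → T-26 forms (R3).
B-2 and T-26 present → P-21 forms (R6).
K-73 would need Z-54, K-53, and P-21 (R1), but K-53 never forms. No rule produces K-53, and it is not given.

P-21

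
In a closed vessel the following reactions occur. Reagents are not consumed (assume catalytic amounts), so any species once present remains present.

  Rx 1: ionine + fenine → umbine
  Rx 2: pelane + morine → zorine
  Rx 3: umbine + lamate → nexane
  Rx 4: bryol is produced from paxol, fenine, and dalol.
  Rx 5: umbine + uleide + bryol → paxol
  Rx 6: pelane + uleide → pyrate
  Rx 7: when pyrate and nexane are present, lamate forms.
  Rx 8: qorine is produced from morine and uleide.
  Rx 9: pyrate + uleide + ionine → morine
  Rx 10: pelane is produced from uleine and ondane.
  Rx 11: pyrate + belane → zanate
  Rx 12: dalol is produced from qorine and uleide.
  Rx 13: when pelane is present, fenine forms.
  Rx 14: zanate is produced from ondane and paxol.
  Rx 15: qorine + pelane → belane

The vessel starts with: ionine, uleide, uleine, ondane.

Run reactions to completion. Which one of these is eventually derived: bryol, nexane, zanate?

uleine and ondane present → pelane forms (Rx 10).
pelane and uleide present → pyrate forms (Rx 6).
pyrate, uleide, and ionine present → morine forms (Rx 9).
morine and uleide present → qorine forms (Rx 8).
qorine and pelane present → belane forms (Rx 15).
pyrate and belane present → zanate forms (Rx 11).
nexane would need umbine and lamate (Rx 3), but lamate never forms. bryol would need paxol, fenine, and dalol (Rx 4), but paxol never forms.

zanate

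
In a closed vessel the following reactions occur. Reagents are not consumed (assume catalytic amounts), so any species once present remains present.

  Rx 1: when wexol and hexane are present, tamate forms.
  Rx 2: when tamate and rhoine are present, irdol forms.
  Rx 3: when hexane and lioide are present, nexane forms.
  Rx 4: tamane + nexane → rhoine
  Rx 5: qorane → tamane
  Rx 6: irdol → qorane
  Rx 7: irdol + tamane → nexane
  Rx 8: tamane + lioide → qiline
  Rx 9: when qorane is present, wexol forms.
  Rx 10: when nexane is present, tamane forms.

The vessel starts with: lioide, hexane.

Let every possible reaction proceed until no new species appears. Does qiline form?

Yes

hexane and lioide present → nexane forms (Rx 3).
nexane present → tamane forms (Rx 10).
tamane and lioide present → qiline forms (Rx 8).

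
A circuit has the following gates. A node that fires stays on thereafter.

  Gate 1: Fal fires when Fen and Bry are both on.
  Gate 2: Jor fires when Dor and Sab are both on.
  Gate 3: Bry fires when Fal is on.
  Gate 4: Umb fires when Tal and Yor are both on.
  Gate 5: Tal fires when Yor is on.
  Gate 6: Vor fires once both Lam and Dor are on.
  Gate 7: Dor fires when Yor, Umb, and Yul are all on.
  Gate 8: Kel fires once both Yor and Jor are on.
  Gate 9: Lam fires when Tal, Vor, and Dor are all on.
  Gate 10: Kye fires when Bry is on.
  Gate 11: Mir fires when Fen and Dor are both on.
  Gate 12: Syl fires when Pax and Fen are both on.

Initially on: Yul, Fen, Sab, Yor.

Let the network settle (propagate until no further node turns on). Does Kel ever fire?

Yor is on, so Tal fires (Gate 5).
Gate 4: Tal and Yor on → Umb on.
Gate 7: Yor, Umb, and Yul on → Dor on.
Gate 2: Dor and Sab on → Jor on.
Yor and Jor are on, so Kel fires (Gate 8).

Yes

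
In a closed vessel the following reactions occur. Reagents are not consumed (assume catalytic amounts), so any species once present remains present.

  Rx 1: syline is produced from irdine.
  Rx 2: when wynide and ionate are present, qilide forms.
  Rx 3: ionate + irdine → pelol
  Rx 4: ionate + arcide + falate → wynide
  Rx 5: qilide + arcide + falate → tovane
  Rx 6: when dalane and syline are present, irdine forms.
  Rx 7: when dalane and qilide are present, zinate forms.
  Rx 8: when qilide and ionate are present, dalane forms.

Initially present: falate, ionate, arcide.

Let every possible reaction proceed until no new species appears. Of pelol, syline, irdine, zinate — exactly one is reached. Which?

ionate, arcide, and falate present → wynide forms (Rx 4).
wynide and ionate present → qilide forms (Rx 2).
qilide and ionate present → dalane forms (Rx 8).
dalane and qilide present → zinate forms (Rx 7).
syline would need irdine (Rx 1), but irdine never forms. pelol would need ionate and irdine (Rx 3), but irdine never forms. irdine would need dalane and syline (Rx 6), but syline never forms.

zinate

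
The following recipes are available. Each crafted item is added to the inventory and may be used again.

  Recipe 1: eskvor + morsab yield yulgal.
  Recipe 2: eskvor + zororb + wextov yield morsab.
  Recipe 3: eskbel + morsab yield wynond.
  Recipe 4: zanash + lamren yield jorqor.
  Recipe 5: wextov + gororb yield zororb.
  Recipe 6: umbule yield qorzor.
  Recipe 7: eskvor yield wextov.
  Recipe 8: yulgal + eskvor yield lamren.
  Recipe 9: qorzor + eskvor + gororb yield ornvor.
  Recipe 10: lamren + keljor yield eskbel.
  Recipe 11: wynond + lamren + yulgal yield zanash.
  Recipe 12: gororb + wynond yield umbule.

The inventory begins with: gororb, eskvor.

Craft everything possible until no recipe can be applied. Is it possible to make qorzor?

No

qorzor would need umbule (Recipe 6), but umbule is never obtained.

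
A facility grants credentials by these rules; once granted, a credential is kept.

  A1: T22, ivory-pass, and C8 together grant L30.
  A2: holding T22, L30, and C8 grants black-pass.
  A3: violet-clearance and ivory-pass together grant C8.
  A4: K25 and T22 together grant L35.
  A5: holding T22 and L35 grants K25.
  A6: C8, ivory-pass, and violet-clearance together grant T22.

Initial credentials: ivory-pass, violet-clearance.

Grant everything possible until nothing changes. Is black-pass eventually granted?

Yes

Holding violet-clearance and ivory-pass grants C8 (A3).
Holding C8, ivory-pass, and violet-clearance grants T22 (A6).
Holding T22, ivory-pass, and C8 grants L30 (A1).
Holding T22, L30, and C8 grants black-pass (A2).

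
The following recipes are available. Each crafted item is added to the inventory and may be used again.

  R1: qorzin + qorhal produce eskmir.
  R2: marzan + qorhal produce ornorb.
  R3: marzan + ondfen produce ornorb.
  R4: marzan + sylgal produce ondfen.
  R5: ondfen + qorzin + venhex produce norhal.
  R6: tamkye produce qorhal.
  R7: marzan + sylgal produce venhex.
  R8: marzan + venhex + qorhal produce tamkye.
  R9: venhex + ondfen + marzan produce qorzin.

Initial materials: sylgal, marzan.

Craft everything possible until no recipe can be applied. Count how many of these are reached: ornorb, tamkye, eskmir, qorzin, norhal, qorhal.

Using R7, marzan and sylgal make venhex.
Using R4, marzan and sylgal make ondfen.
Using R9, venhex, ondfen, and marzan make qorzin.
marzan + ondfen → ornorb (R3).
ondfen + qorzin + venhex → norhal (R5).
ornorb: reached.
tamkye would need marzan, venhex, and qorhal (R8), but qorhal is never obtained.
eskmir would need qorzin and qorhal (R1), but qorhal is never obtained.
qorzin: reached.
norhal: reached.
qorhal would need tamkye (R6), but tamkye is never obtained.
Reached: ornorb, qorzin, and norhal — 3 of the 6.

3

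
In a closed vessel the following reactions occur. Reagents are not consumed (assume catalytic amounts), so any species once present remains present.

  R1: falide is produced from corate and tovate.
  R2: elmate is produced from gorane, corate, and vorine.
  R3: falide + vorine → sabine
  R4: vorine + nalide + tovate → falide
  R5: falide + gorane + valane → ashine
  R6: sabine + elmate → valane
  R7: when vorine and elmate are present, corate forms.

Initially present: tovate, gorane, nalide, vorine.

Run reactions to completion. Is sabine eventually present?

Yes

vorine, nalide, and tovate present → falide forms (R4).
falide and vorine present → sabine forms (R3).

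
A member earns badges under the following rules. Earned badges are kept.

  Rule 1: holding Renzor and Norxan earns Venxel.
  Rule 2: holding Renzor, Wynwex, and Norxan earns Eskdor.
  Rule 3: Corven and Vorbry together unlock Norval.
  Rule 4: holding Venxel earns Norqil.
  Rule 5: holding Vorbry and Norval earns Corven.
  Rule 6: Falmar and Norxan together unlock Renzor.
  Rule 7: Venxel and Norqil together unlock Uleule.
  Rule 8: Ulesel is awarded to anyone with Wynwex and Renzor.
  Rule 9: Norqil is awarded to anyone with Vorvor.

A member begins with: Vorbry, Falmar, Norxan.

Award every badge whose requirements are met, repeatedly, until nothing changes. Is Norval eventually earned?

No

Norval would need Corven and Vorbry (Rule 3), but Corven is never earned.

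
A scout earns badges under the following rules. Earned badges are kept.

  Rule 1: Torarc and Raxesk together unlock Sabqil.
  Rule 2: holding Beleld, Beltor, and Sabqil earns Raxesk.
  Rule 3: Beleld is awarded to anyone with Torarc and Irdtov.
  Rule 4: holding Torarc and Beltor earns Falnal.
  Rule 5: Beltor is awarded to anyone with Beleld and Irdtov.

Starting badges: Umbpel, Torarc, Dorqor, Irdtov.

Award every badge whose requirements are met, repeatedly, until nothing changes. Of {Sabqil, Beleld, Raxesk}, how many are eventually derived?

With Torarc and Irdtov, Beleld is earned (Rule 3).
Sabqil would need Torarc and Raxesk (Rule 1), but Raxesk is never earned.
Beleld: reached.
Raxesk would need Beleld, Beltor, and Sabqil (Rule 2), but Sabqil is never earned.
Reached: Beleld — 1 of the 3.

1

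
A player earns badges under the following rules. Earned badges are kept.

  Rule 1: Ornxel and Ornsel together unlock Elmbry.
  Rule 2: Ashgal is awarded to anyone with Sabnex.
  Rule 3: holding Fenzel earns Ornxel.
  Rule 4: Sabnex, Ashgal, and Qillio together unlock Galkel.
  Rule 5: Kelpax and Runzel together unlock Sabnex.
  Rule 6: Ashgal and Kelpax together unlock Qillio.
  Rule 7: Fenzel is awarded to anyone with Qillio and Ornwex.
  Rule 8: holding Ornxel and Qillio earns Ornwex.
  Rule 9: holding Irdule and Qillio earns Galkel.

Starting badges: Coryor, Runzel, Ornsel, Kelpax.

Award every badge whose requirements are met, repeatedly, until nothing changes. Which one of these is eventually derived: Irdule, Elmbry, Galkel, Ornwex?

With Kelpax and Runzel, Sabnex is earned (Rule 5).
With Sabnex, Ashgal is earned (Rule 2).
With Ashgal and Kelpax, Qillio is earned (Rule 6).
With Sabnex, Ashgal, and Qillio, Galkel is earned (Rule 4).
Elmbry would need Ornxel and Ornsel (Rule 1), but Ornxel is never earned. No rule produces Irdule, and it is not given. Ornwex would need Ornxel and Qillio (Rule 8), but Ornxel is never earned.

Galkel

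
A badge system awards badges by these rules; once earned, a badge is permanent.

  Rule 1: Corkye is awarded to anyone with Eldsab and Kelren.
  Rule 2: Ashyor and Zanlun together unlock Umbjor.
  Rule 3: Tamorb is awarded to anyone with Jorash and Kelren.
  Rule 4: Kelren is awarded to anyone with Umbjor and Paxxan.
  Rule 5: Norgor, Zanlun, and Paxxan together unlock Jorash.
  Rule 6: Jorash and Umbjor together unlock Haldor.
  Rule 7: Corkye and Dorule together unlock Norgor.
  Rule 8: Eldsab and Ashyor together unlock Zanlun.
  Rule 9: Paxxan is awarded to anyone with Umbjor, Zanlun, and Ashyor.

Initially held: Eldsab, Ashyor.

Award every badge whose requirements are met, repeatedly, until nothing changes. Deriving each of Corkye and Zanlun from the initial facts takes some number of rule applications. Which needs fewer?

Zanlun: With Eldsab and Ashyor, Zanlun is earned (Rule 8). [1 rule application]
Corkye: With Eldsab and Ashyor, Zanlun is earned (Rule 8). With Ashyor and Zanlun, Umbjor is earned (Rule 2). With Umbjor, Zanlun, and Ashyor, Paxxan is earned (Rule 9). With Umbjor and Paxxan, Kelren is earned (Rule 4). With Eldsab and Kelren, Corkye is earned (Rule 1). [5 rule applications]
Zanlun needs fewer.

Zanlun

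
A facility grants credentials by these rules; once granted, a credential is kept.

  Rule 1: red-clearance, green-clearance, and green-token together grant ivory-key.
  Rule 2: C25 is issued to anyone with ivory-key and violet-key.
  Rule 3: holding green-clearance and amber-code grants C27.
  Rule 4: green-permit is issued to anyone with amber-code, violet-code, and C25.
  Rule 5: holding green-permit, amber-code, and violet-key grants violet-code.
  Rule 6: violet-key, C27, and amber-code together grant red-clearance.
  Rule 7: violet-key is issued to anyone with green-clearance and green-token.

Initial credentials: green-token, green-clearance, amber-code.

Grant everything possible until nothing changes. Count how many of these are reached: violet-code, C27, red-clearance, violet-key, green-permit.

Holding green-clearance and amber-code grants C27 (Rule 3).
Holding green-clearance and green-token grants violet-key (Rule 7).
Holding violet-key, C27, and amber-code grants red-clearance (Rule 6).
violet-code would need green-permit, amber-code, and violet-key (Rule 5), but green-permit is never granted.
C27: reached.
red-clearance: reached.
violet-key: reached.
green-permit would need amber-code, violet-code, and C25 (Rule 4), but violet-code is never granted.
Reached: C27, red-clearance, and violet-key — 3 of the 5.

3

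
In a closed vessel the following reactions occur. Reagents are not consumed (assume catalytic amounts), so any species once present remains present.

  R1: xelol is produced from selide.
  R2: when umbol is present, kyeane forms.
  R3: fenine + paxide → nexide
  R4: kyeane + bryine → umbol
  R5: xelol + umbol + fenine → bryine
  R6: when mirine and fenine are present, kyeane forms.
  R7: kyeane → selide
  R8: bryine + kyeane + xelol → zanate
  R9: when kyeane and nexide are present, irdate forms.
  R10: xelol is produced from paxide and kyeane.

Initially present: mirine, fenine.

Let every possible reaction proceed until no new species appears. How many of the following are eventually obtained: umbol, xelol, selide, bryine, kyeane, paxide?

3

mirine and fenine present → kyeane forms (R6).
kyeane present → selide forms (R7).
selide present → xelol forms (R1).
umbol would need kyeane and bryine (R4), but bryine never forms.
xelol: reached.
selide: reached.
bryine would need xelol, umbol, and fenine (R5), but umbol never forms.
kyeane: reached.
No rule produces paxide, and it is not given.
Reached: xelol, selide, and kyeane — 3 of the 6.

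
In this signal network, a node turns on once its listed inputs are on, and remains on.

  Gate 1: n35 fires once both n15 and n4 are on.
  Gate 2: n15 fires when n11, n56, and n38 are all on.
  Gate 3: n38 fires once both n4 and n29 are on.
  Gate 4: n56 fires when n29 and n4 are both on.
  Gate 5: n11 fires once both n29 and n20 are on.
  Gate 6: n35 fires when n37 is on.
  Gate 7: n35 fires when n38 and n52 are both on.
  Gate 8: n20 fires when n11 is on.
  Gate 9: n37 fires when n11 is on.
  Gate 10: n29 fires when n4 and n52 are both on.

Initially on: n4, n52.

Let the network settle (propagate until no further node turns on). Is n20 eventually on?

n20 would need n11 (Gate 8), but n11 never turns on.

No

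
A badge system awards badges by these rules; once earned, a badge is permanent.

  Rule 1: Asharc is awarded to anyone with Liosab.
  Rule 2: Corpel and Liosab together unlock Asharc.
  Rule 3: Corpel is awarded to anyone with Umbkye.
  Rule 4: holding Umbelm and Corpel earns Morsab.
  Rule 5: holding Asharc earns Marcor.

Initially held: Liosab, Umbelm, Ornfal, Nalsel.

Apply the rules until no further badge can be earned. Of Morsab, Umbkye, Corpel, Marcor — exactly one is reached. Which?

Marcor

With Liosab, Asharc is earned (Rule 1).
With Asharc, Marcor is earned (Rule 5).
No rule produces Umbkye, and it is not given. Corpel would need Umbkye (Rule 3), but Umbkye is never earned. Morsab would need Umbelm and Corpel (Rule 4), but Corpel is never earned.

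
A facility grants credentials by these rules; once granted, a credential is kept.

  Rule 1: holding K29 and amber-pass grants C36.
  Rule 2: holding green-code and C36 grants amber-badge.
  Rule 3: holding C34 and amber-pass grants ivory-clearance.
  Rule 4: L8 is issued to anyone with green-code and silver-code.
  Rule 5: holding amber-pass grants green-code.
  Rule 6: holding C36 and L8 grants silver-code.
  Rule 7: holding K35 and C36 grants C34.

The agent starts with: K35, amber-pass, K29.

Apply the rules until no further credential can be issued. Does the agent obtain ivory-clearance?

Yes

Holding K29 and amber-pass grants C36 (Rule 1).
Holding K35 and C36 grants C34 (Rule 7).
Holding C34 and amber-pass grants ivory-clearance (Rule 3).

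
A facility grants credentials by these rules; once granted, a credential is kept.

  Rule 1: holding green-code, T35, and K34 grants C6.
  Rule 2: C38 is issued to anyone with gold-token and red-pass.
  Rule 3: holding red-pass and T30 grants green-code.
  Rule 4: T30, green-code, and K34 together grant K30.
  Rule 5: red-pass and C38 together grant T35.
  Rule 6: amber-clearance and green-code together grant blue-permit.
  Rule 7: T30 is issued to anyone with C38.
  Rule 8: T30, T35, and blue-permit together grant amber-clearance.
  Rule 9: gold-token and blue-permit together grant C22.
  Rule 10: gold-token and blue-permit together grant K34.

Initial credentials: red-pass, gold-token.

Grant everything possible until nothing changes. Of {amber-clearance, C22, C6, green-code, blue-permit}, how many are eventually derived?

Holding gold-token and red-pass grants C38 (Rule 2).
Holding C38 grants T30 (Rule 7).
Holding red-pass and T30 grants green-code (Rule 3).
amber-clearance would need T30, T35, and blue-permit (Rule 8), but blue-permit is never granted.
C22 would need gold-token and blue-permit (Rule 9), but blue-permit is never granted.
C6 would need green-code, T35, and K34 (Rule 1), but K34 is never granted.
green-code: reached.
blue-permit would need amber-clearance and green-code (Rule 6), but amber-clearance is never granted.
Reached: green-code — 1 of the 5.

1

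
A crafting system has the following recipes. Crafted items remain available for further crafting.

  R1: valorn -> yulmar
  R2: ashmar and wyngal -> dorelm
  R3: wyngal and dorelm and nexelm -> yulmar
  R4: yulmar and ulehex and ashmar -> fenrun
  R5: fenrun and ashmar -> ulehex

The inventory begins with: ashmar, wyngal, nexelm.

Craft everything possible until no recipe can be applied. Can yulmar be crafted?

Yes

ashmar and wyngal -> dorelm (R2).
Using R3, wyngal, dorelm, and nexelm make yulmar.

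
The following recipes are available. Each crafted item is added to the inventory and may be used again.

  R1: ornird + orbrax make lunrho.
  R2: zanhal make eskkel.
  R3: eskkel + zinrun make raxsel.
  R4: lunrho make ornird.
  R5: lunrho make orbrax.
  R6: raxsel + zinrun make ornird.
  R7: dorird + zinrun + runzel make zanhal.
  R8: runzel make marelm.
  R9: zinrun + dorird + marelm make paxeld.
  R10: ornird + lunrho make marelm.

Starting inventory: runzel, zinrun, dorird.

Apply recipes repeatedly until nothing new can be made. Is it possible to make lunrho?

No

lunrho would need ornird and orbrax (R1), but orbrax is never obtained.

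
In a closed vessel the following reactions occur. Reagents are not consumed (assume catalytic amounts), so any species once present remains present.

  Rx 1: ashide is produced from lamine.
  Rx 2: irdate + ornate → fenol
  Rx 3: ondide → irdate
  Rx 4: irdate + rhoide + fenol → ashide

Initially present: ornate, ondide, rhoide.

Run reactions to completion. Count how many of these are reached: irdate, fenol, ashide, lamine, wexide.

ondide present → irdate forms (Rx 3).
irdate and ornate present → fenol forms (Rx 2).
irdate, rhoide, and fenol present → ashide forms (Rx 4).
irdate: reached.
fenol: reached.
ashide: reached.
No rule produces lamine, and it is not given.
No rule produces wexide, and it is not given.
Reached: irdate, fenol, and ashide — 3 of the 5.

3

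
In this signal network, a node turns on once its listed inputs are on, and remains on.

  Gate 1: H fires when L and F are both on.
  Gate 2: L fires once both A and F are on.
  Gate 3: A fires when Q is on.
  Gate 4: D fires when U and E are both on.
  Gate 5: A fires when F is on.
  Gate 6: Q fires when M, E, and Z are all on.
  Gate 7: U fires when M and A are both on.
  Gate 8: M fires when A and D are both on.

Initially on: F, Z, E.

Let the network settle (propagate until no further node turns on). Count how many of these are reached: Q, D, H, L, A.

3

Gate 5: F on → A on.
Gate 2: A and F on → L on.
Gate 1: L and F on → H on.
Q would need M, E, and Z (Gate 6), but M never turns on.
D would need U and E (Gate 4), but U never turns on.
H: reached.
L: reached.
A: reached.
Reached: H, L, and A — 3 of the 5.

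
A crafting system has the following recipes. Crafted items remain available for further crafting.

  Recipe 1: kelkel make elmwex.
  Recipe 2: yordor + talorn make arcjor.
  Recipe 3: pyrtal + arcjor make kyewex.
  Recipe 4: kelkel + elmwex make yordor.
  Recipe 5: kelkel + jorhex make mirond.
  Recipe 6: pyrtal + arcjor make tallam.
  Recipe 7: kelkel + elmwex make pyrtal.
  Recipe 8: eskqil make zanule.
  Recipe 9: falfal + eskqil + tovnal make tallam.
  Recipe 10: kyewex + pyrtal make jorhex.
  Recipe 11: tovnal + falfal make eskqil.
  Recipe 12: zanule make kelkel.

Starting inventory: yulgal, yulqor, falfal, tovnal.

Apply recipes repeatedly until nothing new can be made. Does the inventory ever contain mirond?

No

mirond would need kelkel and jorhex (Recipe 5), but jorhex is never obtained.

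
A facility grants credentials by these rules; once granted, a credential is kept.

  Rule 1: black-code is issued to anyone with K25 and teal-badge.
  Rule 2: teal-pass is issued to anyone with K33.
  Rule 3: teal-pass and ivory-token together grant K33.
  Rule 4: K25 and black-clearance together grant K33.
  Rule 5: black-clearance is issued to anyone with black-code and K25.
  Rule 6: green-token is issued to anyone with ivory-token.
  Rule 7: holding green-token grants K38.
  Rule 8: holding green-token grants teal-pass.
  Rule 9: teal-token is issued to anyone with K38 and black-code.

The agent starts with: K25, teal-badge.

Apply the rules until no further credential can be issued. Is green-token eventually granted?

No

green-token would need ivory-token (Rule 6), but ivory-token is never granted.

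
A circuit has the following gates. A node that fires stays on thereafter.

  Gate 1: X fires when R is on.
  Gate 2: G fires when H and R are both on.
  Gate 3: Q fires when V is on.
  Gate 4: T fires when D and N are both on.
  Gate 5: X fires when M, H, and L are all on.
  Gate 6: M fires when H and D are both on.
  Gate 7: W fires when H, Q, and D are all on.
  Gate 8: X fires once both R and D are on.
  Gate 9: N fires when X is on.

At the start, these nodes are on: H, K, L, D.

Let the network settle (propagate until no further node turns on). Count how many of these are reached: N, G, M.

2

H and D are on, so M fires (Gate 6).
Gate 5: M, H, and L on → X on.
Gate 9: X on → N on.
N: reached.
G would need H and R (Gate 2), but R never turns on.
M: reached.
Reached: N and M — 2 of the 3.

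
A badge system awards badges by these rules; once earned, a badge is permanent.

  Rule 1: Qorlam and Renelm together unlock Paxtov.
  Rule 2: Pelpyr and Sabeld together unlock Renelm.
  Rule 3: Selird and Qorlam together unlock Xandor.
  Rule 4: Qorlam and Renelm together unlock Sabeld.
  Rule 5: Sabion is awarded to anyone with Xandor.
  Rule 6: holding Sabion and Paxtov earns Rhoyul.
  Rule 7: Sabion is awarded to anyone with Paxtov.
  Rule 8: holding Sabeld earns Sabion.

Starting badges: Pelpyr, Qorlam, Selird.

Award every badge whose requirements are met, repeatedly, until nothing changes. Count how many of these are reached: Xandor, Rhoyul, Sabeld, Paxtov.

With Selird and Qorlam, Xandor is earned (Rule 3).
Xandor: reached.
Rhoyul would need Sabion and Paxtov (Rule 6), but Paxtov is never earned.
Sabeld would need Qorlam and Renelm (Rule 4), but Renelm is never earned.
Paxtov would need Qorlam and Renelm (Rule 1), but Renelm is never earned.
Reached: Xandor — 1 of the 4.

1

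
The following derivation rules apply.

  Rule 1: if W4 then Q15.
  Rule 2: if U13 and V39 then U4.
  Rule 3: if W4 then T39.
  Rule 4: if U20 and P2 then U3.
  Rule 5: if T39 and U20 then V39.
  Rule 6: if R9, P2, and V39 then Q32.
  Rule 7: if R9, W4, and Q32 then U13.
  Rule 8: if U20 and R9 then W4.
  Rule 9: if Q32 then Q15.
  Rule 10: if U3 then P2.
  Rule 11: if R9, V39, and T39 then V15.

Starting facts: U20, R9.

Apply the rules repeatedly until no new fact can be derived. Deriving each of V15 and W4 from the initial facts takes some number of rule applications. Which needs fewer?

W4: U20 and R9 hold, so W4 follows (Rule 8). [1 rule application]
V15: U20 and R9 hold, so W4 follows (Rule 8). W4 holds, so T39 follows (Rule 3). T39 and U20 hold, so V39 follows (Rule 5). R9, V39, and T39 hold, so V15 follows (Rule 11). [4 rule applications]
W4 needs fewer.

W4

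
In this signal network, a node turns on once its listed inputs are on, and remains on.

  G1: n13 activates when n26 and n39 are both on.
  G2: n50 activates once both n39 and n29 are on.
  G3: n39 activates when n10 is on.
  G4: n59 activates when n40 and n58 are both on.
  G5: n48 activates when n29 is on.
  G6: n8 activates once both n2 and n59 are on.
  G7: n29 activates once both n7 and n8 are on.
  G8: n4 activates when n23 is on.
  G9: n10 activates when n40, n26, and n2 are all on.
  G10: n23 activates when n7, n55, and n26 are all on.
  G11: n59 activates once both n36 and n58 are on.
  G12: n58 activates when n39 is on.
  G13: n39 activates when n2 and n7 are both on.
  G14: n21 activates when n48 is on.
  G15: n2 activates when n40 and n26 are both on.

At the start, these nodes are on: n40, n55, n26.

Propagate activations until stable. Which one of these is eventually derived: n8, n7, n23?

n8

G15: n40 and n26 on → n2 on.
n40, n26, and n2 are on, so n10 activates (G9).
G3: n10 on → n39 on.
G12: n39 on → n58 on.
n40 and n58 are on, so n59 activates (G4).
n2 and n59 are on, so n8 activates (G6).
No rule produces n7, and it is not given. n23 would need n7, n55, and n26 (G10), but n7 never turns on.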